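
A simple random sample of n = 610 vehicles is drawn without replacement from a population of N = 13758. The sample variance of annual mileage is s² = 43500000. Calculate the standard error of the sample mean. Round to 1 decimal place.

Under SRS without replacement, Var(ȳ) = (1 − f)·s²/n with f = n/N = 610/13758 = 0.04433784.
Var(ȳ) = (1 − 0.04433784)·43500000/610 = 0.95566216·71311.475 = 68149.679.
SE(ȳ) = √(68149.679) = 261.1.

261.1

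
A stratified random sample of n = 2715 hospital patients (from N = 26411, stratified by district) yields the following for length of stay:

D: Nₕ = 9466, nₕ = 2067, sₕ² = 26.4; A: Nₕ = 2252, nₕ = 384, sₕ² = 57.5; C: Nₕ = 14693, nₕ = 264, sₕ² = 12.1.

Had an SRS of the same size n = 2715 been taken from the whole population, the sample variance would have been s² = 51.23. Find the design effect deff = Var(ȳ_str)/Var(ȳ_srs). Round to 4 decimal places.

0.9519

Var(ȳ_str) = Σ Wₕ²(1−fₕ)sₕ²/nₕ with Wₕ = Nₕ/26411:
  D: (9466/26411)²·(1−2067/9466)·26.4/2067 = 0.0012824289
  A: (2252/26411)²·(1−384/2252)·57.5/384 = 9.0305081 × 10^-4
  C: (14693/26411)²·(1−264/14693)·12.1/264 = 0.013930236
  → Var(ȳ_str) = 0.016115716.
Var(ȳ_srs) = (1 − 2715/26411)·51.23/2715 = 0.016929523.
deff = 0.016115716 / 0.016929523 = 0.9519.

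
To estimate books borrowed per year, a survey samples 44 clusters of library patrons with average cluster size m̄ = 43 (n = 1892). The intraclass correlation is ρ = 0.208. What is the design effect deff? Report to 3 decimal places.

deff = 1 + (43 − 1)·0.208 = 1 + 8.736 = 9.736.

9.736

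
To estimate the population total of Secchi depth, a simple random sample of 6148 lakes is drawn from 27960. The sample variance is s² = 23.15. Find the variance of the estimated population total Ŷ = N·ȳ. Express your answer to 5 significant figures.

2.2964 × 10^6

Var(Ŷ) = N²·Var(ȳ) = N²·(1 − n/N)·s²/n.
f = 6148/27960 = 0.21988555; Var(ȳ) = 0.78011445·23.15/6148 = 0.0029374837.
Var(Ŷ) = 27960² · 0.0029374837 = 2.296412 × 10^6.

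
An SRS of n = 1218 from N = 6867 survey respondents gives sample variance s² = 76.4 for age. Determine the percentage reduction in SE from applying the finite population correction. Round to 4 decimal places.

9.3010

f = n/N = 1218/6867 = 0.17737003.
SE_no-fpc = √(s²/n) = 0.25045115; SE_fpc = √((1−f)s²/n) = 0.22715657.
Ratio = √(1−f) = 0.90698951. Reduction = 100·(1 − 0.90698951) = 9.3010%.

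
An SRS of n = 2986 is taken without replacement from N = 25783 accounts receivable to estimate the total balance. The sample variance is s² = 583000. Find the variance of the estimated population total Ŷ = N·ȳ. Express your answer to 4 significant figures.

1.148 × 10^11

Var(Ŷ) = N²·Var(ȳ) = N²·(1 − n/N)·s²/n.
f = 2986/25783 = 0.11581274; Var(ȳ) = 0.88418726·583000/2986 = 172.63268.
Var(Ŷ) = 25783² · 172.63268 = 1.1475983 × 10^11.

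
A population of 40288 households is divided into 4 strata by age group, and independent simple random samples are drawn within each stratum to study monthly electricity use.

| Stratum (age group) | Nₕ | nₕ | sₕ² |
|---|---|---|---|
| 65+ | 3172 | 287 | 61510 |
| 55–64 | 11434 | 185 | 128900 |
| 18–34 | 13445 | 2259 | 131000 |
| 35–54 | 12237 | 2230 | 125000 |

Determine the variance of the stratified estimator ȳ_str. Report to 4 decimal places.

66.0236

Var(ȳ_str) = Σₕ Wₕ²(1 − fₕ)sₕ²/nₕ with Wₕ = Nₕ/N, N = 40288.
65+: Wₕ = 0.07873312; term = 0.07873312²·(1 − 0.09047919)·61510/287 = 1.2083463.
55–64: Wₕ = 0.28380659; term = 0.28380659²·(1 − 0.01617981)·128900/185 = 55.213068.
18–34: Wₕ = 0.33372220; term = 0.33372220²·(1 − 0.16801785)·131000/2259 = 5.3732775.
35–54: Wₕ = 0.30373809; term = 0.30373809²·(1 − 0.18223421)·125000/2230 = 4.2289504.
Sum = 66.023642.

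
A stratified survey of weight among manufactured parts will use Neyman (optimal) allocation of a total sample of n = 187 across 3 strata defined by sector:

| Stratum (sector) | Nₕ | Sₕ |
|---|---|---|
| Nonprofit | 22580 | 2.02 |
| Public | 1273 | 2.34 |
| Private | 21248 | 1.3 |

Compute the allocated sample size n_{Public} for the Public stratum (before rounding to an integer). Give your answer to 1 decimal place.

7.3

Neyman allocation: nₕ = n·NₕSₕ / Σⱼ NⱼSⱼ.
Σ NⱼSⱼ = 22580·2.02 + 1273·2.34 + 21248·1.3 = 76212.82.
n_{Public} = 187·1273·2.34 / 76212.82 = 7.3.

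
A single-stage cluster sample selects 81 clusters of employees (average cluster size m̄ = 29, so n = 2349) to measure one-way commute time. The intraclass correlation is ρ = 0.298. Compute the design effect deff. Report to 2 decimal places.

deff = 1 + (29 − 1)·0.298 = 1 + 8.344 = 9.344.

9.34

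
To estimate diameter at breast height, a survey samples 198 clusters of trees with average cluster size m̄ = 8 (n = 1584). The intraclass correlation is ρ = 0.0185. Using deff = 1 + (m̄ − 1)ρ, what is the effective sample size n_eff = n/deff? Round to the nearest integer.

deff = 1 + (8 − 1)·0.0185 = 1 + 0.1295 = 1.1295.
n_eff = 1584 / 1.1295 = 1402.

1402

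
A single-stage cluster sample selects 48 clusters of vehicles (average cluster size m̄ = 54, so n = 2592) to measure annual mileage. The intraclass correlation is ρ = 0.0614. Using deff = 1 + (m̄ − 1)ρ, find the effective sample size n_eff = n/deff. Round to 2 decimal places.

deff = 1 + (54 − 1)·0.0614 = 1 + 3.2542 = 4.2542.
n_eff = 2592 / 4.2542 = 609.28.

609.28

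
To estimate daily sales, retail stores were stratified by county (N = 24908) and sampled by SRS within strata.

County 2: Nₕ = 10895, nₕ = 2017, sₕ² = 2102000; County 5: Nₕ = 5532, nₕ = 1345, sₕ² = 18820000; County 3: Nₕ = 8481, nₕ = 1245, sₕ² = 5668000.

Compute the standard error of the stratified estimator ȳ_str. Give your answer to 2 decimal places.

33.69

Var(ȳ_str) = Σₕ Wₕ²(1 − fₕ)sₕ²/nₕ with Wₕ = Nₕ/N, N = 24908.
County 2: Wₕ = 0.43740967; term = 0.43740967²·(1 − 0.18513079)·2102000/2017 = 162.47684.
County 5: Wₕ = 0.22209732; term = 0.22209732²·(1 − 0.24313087)·18820000/1345 = 522.40191.
County 3: Wₕ = 0.34049301; term = 0.34049301²·(1 − 0.14679873)·5668000/1245 = 450.32743.
Sum = 1135.2062.
SE = √(1135.2062) = 33.69.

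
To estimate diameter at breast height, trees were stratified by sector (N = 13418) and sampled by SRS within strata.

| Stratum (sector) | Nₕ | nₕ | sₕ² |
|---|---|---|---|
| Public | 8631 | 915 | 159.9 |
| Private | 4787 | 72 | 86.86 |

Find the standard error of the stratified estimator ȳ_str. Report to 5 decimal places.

Var(ȳ_str) = Σₕ Wₕ²(1 − fₕ)sₕ²/nₕ with Wₕ = Nₕ/N, N = 13418.
Public: Wₕ = 0.64324042; term = 0.64324042²·(1 − 0.10601321)·159.9/915 = 0.064640563.
Private: Wₕ = 0.35675958; term = 0.35675958²·(1 − 0.01504074)·86.86/72 = 0.15123659.
Sum = 0.21587715.
SE = √(0.21587715) = 0.46463.

0.46463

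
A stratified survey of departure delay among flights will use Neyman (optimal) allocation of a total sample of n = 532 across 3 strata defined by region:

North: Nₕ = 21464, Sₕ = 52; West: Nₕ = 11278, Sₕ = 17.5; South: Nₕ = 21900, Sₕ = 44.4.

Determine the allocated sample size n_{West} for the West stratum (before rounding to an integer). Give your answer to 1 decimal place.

Neyman allocation: nₕ = n·NₕSₕ / Σⱼ NⱼSⱼ.
Σ NⱼSⱼ = 21464·52 + 11278·17.5 + 21900·44.4 = 2.285853 × 10^6.
n_{West} = 532·11278·17.5 / (2.285853 × 10^6) = 45.9.

45.9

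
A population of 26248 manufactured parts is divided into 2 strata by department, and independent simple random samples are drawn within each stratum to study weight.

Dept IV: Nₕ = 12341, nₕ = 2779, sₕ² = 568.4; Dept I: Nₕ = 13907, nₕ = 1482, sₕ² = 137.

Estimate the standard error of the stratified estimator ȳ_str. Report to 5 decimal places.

Var(ȳ_str) = Σₕ Wₕ²(1 − fₕ)sₕ²/nₕ with Wₕ = Nₕ/N, N = 26248.
Dept IV: Wₕ = 0.47016916; term = 0.47016916²·(1 − 0.22518434)·568.4/2779 = 0.035032585.
Dept I: Wₕ = 0.52983084; term = 0.52983084²·(1 − 0.10656504)·137/1482 = 0.023185143.
Sum = 0.058217728.
SE = √(0.058217728) = 0.24128.

0.24128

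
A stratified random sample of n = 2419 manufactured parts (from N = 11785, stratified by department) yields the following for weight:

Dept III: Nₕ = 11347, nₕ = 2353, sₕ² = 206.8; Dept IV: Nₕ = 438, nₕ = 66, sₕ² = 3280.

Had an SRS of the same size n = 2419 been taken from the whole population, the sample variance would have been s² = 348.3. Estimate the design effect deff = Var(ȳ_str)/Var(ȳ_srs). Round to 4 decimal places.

Var(ȳ_str) = Σ Wₕ²(1−fₕ)sₕ²/nₕ with Wₕ = Nₕ/11785:
  Dept III: (11347/11785)²·(1−2353/11347)·206.8/2353 = 0.064580793
  Dept IV: (438/11785)²·(1−66/438)·3280/66 = 0.058302582
  → Var(ȳ_str) = 0.12288338.
Var(ȳ_srs) = (1 − 2419/11785)·348.3/2419 = 0.1144306.
deff = 0.12288338 / 0.1144306 = 1.0739.

1.0739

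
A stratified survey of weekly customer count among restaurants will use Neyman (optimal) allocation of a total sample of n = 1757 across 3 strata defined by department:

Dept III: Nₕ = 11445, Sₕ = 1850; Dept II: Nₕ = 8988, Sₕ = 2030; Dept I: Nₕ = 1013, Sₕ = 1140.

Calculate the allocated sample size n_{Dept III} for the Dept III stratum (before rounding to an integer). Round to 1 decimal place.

Neyman allocation: nₕ = n·NₕSₕ / Σⱼ NⱼSⱼ.
Σ NⱼSⱼ = 11445·1850 + 8988·2030 + 1013·1140 = 4.057371 × 10^7.
n_{Dept III} = 1757·11445·1850 / (4.057371 × 10^7) = 916.9.

916.9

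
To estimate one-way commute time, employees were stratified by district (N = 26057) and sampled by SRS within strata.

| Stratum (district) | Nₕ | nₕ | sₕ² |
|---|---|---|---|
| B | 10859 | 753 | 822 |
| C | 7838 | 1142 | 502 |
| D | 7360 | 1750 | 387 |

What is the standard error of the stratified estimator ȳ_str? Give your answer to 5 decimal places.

0.47315

Var(ȳ_str) = Σₕ Wₕ²(1 − fₕ)sₕ²/nₕ with Wₕ = Nₕ/N, N = 26057.
B: Wₕ = 0.41674022; term = 0.41674022²·(1 − 0.06934340)·822/753 = 0.17644004.
C: Wₕ = 0.30080209; term = 0.30080209²·(1 − 0.14570043)·502/1142 = 0.033978914.
D: Wₕ = 0.28245769; term = 0.28245769²·(1 − 0.23777174)·387/1750 = 0.013448219.
Sum = 0.22386717.
SE = √(0.22386717) = 0.47315.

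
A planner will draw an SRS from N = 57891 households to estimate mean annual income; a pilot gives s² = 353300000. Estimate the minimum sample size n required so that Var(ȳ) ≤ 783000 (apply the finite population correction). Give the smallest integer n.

448

Without fpc, n₀ = s²/D = 353300000/783000 = 451.2133.
With fpc, (1 − n/N)·s²/n ≤ D requires n ≥ n₀/(1 + n₀/N) = 451.2133/(1 + 451.2133/57891) = 447.7237.
Rounding up, n = 448.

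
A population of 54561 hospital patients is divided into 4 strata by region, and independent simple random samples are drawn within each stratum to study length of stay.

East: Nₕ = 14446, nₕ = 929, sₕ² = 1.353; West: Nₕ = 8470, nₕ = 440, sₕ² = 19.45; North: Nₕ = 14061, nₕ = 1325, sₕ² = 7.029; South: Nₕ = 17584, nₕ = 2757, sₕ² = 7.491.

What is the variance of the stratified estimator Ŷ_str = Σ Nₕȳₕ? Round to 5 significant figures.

Var(Ŷ_str) = Σₕ Nₕ²(1 − fₕ)sₕ²/nₕ.
East: 14446²·(1 − 929/14446)·1.353/929 = 284387.17.
West: 8470²·(1 − 440/8470)·19.45/440 = 3.0065324 × 10^6.
North: 14061²·(1 − 1325/14061)·7.029/1325 = 950007.26.
South: 17584²·(1 − 2757/17584)·7.491/2757 = 708392.56.
Sum = 4.9493194 × 10^6.

4.9493 × 10^6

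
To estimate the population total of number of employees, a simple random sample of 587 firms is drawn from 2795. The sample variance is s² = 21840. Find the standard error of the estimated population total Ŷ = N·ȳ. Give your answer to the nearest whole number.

15153

Var(Ŷ) = N²·Var(ȳ) = N²·(1 − n/N)·s²/n.
f = 587/2795 = 0.21001789; Var(ȳ) = 0.78998211·21840/587 = 29.392179.
Var(Ŷ) = 2795² · 29.392179 = 2.2961244 × 10^8.
SE(Ŷ) = √(2.2961244 × 10^8) = 15153.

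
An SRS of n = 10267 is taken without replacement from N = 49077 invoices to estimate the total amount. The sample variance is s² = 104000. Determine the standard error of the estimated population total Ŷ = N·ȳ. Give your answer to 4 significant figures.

138900

Var(Ŷ) = N²·Var(ȳ) = N²·(1 − n/N)·s²/n.
f = 10267/49077 = 0.20920187; Var(ȳ) = 0.79079813·104000/10267 = 8.0104223.
Var(Ŷ) = 49077² · 8.0104223 = 1.9293518 × 10^10.
SE(Ŷ) = √(1.9293518 × 10^10) = 138900.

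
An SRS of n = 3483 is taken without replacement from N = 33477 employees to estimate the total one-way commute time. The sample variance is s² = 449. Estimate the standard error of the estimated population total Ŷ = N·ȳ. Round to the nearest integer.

11377

Var(Ŷ) = N²·Var(ȳ) = N²·(1 − n/N)·s²/n.
f = 3483/33477 = 0.10404158; Var(ȳ) = 0.89595842·449/3483 = 0.11549966.
Var(Ŷ) = 33477² · 0.11549966 = 1.2944157 × 10^8.
SE(Ŷ) = √(1.2944157 × 10^8) = 11377.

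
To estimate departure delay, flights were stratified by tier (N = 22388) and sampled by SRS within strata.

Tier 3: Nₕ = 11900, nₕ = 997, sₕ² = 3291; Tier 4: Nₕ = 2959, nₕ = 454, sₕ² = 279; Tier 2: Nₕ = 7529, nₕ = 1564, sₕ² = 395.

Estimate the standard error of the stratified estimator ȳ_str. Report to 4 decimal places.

Var(ȳ_str) = Σₕ Wₕ²(1 − fₕ)sₕ²/nₕ with Wₕ = Nₕ/N, N = 22388.
Tier 3: Wₕ = 0.53153475; term = 0.53153475²·(1 − 0.08378151)·3291/997 = 0.85446662.
Tier 4: Wₕ = 0.13216902; term = 0.13216902²·(1 − 0.15343021)·279/454 = 0.0090880446.
Tier 2: Wₕ = 0.33629623; term = 0.33629623²·(1 − 0.20773011)·395/1564 = 0.022629632.
Sum = 0.8861843.
SE = √(0.8861843) = 0.9414.

0.9414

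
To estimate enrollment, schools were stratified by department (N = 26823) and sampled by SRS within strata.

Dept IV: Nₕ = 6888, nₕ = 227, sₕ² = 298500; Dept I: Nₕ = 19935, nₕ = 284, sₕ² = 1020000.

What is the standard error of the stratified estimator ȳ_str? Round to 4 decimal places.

Var(ȳ_str) = Σₕ Wₕ²(1 − fₕ)sₕ²/nₕ with Wₕ = Nₕ/N, N = 26823.
Dept IV: Wₕ = 0.25679454; term = 0.25679454²·(1 − 0.03295587)·298500/227 = 83.856426.
Dept I: Wₕ = 0.74320546; term = 0.74320546²·(1 − 0.01424630)·1020000/284 = 1955.546.
Sum = 2039.4024.
SE = √(2039.4024) = 45.1597.

45.1597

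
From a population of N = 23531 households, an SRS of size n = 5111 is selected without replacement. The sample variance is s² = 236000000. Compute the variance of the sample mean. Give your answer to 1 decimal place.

36145.6

Under SRS without replacement, Var(ȳ) = (1 − f)·s²/n with f = n/N = 5111/23531 = 0.21720284.
Var(ȳ) = (1 − 0.21720284)·236000000/5111 = 0.78279716·46174.917 = 36145.594.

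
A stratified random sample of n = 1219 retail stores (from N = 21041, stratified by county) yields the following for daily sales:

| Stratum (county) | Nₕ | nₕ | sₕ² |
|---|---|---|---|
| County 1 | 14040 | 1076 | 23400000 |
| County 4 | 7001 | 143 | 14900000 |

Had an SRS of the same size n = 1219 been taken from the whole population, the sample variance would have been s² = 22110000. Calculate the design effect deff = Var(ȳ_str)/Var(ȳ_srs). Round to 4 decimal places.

Var(ȳ_str) = Σ Wₕ²(1−fₕ)sₕ²/nₕ with Wₕ = Nₕ/21041:
  County 1: (14040/21041)²·(1−1076/14040)·23400000/1076 = 8940.812
  County 4: (7001/21041)²·(1−143/7001)·14900000/143 = 11299.911
  → Var(ȳ_str) = 20240.723.
Var(ȳ_srs) = (1 − 1219/21041)·22110000/1219 = 17087.012.
deff = 20240.723 / 17087.012 = 1.1846.

1.1846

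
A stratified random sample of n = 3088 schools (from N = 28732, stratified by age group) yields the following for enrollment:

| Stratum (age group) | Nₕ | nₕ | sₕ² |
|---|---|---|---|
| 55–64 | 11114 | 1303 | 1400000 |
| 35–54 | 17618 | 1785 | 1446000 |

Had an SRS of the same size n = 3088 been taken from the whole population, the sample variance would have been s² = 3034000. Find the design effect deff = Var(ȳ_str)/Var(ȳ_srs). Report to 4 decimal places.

Var(ȳ_str) = Σ Wₕ²(1−fₕ)sₕ²/nₕ with Wₕ = Nₕ/28732:
  55–64: (11114/28732)²·(1−1303/11114)·1400000/1303 = 141.91738
  35–54: (17618/28732)²·(1−1785/17618)·1446000/1785 = 273.72734
  → Var(ȳ_str) = 415.64472.
Var(ȳ_srs) = (1 − 3088/28732)·3034000/3088 = 876.91641.
deff = 415.64472 / 876.91641 = 0.4740.

0.4740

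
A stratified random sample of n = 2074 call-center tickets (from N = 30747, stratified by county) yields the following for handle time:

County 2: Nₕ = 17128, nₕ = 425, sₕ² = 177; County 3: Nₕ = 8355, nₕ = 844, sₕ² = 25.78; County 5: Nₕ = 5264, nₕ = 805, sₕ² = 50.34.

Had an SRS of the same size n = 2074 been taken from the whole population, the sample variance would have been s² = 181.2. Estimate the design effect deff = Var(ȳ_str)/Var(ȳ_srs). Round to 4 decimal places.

Var(ȳ_str) = Σ Wₕ²(1−fₕ)sₕ²/nₕ with Wₕ = Nₕ/30747:
  County 2: (17128/30747)²·(1−425/17128)·177/425 = 0.12603175
  County 3: (8355/30747)²·(1−844/8355)·25.78/844 = 0.0020275855
  County 5: (5264/30747)²·(1−805/5264)·50.34/805 = 0.00155262
  → Var(ȳ_str) = 0.12961196.
Var(ȳ_srs) = (1 − 2074/30747)·181.2/2074 = 0.081474148.
deff = 0.12961196 / 0.081474148 = 1.5908.

1.5908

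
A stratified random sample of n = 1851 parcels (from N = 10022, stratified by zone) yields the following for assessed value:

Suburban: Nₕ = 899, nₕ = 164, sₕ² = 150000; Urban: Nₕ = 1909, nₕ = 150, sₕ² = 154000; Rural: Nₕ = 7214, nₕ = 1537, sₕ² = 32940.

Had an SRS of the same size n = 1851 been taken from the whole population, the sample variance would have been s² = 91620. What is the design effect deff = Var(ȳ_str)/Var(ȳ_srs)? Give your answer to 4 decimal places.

Var(ȳ_str) = Σ Wₕ²(1−fₕ)sₕ²/nₕ with Wₕ = Nₕ/10022:
  Suburban: (899/10022)²·(1−164/899)·150000/164 = 6.0170781
  Urban: (1909/10022)²·(1−150/1909)·154000/150 = 34.323568
  Rural: (7214/10022)²·(1−1537/7214)·32940/1537 = 8.7384813
  → Var(ȳ_str) = 49.079127.
Var(ȳ_srs) = (1 − 1851/10022)·91620/1851 = 40.355681.
deff = 49.079127 / 40.355681 = 1.2162.

1.2162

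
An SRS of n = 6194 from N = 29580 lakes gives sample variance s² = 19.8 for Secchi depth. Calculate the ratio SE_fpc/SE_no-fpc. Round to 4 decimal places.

f = n/N = 6194/29580 = 0.20939824.
SE_no-fpc = √(s²/n) = 0.056538853; SE_fpc = √((1−f)s²/n) = 0.050271967.
Ratio = √(1−f) = 0.88915789.

0.8892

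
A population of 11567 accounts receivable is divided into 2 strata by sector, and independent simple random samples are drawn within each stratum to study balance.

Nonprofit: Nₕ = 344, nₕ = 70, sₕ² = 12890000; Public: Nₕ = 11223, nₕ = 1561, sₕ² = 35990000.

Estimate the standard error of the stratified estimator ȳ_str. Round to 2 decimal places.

137.17

Var(ȳ_str) = Σₕ Wₕ²(1 − fₕ)sₕ²/nₕ with Wₕ = Nₕ/N, N = 11567.
Nonprofit: Wₕ = 0.02973978; term = 0.02973978²·(1 − 0.20348837)·12890000/70 = 129.72462.
Public: Wₕ = 0.97026022; term = 0.97026022²·(1 − 0.13908937)·35990000/1561 = 18685.876.
Sum = 18815.601.
SE = √(18815.601) = 137.17.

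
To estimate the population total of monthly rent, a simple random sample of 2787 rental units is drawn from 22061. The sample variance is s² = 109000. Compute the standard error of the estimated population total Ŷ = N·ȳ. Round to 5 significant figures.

Var(Ŷ) = N²·Var(ȳ) = N²·(1 − n/N)·s²/n.
f = 2787/22061 = 0.12633154; Var(ȳ) = 0.87366846·109000/2787 = 34.169308.
Var(Ŷ) = 22061² · 34.169308 = 1.6629783 × 10^10.
SE(Ŷ) = √(1.6629783 × 10^10) = 128960.

128960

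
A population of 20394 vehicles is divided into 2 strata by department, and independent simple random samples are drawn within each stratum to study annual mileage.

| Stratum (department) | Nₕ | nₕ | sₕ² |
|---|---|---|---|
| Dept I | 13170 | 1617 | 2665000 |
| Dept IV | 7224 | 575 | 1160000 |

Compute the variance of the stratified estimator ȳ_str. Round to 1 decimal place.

Var(ȳ_str) = Σₕ Wₕ²(1 − fₕ)sₕ²/nₕ with Wₕ = Nₕ/N, N = 20394.
Dept I: Wₕ = 0.64577817; term = 0.64577817²·(1 − 0.12277904)·2665000/1617 = 602.92447.
Dept IV: Wₕ = 0.35422183; term = 0.35422183²·(1 − 0.07959579)·1160000/575 = 232.9804.
Sum = 835.90487.

835.9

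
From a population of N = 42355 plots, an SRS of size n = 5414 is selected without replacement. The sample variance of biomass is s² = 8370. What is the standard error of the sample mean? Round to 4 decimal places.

1.1612

Under SRS without replacement, Var(ȳ) = (1 − f)·s²/n with f = n/N = 5414/42355 = 0.12782434.
Var(ȳ) = (1 − 0.12782434)·8370/5414 = 0.87217566·1.5459919 = 1.3483765.
SE(ȳ) = √(1.3483765) = 1.1612.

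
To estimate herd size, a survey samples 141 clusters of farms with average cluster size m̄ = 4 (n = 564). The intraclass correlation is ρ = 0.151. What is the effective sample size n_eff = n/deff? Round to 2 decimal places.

deff = 1 + (4 − 1)·0.151 = 1 + 0.453 = 1.453.
n_eff = 564 / 1.453 = 388.16.

388.16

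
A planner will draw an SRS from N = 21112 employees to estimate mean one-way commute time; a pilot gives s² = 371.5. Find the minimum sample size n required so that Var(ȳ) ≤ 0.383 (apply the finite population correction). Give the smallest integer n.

Without fpc, n₀ = s²/D = 371.5/0.383 = 969.9739.
With fpc, (1 − n/N)·s²/n ≤ D requires n ≥ n₀/(1 + n₀/N) = 969.9739/(1 + 969.9739/21112) = 927.3668.
Rounding up, n = 928.

928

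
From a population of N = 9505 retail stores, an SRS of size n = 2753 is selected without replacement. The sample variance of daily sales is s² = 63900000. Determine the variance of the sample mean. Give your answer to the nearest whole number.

16488

Under SRS without replacement, Var(ȳ) = (1 − f)·s²/n with f = n/N = 2753/9505 = 0.28963703.
Var(ȳ) = (1 − 0.28963703)·63900000/2753 = 0.71036297·23211.042 = 16488.265.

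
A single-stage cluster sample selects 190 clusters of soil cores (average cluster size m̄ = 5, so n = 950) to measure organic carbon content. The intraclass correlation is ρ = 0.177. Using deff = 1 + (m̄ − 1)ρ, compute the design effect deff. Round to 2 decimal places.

deff = 1 + (5 − 1)·0.177 = 1 + 0.708 = 1.708.

1.71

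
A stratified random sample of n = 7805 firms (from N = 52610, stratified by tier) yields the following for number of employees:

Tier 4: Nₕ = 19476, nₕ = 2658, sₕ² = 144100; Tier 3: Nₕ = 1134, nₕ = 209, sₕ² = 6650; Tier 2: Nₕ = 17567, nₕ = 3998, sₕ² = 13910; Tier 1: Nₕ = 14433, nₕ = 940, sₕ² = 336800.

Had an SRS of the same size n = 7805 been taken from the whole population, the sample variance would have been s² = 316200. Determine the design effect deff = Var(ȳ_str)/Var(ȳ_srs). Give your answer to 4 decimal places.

Var(ȳ_str) = Σ Wₕ²(1−fₕ)sₕ²/nₕ with Wₕ = Nₕ/52610:
  Tier 4: (19476/52610)²·(1−2658/19476)·144100/2658 = 6.4157364
  Tier 3: (1134/52610)²·(1−209/1134)·6650/209 = 0.012058507
  Tier 2: (17567/52610)²·(1−3998/17567)·13910/3998 = 0.29963544
  Tier 1: (14433/52610)²·(1−940/14433)·336800/940 = 25.209995
  → Var(ȳ_str) = 31.937425.
Var(ȳ_srs) = (1 − 7805/52610)·316200/7805 = 34.502228.
deff = 31.937425 / 34.502228 = 0.9257.

0.9257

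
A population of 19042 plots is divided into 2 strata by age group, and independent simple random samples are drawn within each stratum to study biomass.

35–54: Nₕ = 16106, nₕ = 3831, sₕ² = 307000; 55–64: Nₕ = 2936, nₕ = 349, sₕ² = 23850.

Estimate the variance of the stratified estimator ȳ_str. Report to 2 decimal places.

Var(ȳ_str) = Σₕ Wₕ²(1 − fₕ)sₕ²/nₕ with Wₕ = Nₕ/N, N = 19042.
35–54: Wₕ = 0.84581452; term = 0.84581452²·(1 − 0.23786167)·307000/3831 = 43.692842.
55–64: Wₕ = 0.15418548; term = 0.15418548²·(1 − 0.11886921)·23850/349 = 1.4314966.
Sum = 45.124339.

45.12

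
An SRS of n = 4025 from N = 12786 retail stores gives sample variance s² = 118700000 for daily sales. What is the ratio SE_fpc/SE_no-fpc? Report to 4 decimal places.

f = n/N = 4025/12786 = 0.31479743.
SE_no-fpc = √(s²/n) = 171.72852; SE_fpc = √((1−f)s²/n) = 142.15165.
Ratio = √(1−f) = 0.82776963.

0.8278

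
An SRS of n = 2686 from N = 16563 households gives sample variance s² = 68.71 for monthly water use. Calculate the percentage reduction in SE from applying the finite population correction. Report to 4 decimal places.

f = n/N = 2686/16563 = 0.16216869.
SE_no-fpc = √(s²/n) = 0.15993996; SE_fpc = √((1−f)s²/n) = 0.14639804.
Ratio = √(1−f) = 0.91533126. Reduction = 100·(1 − 0.91533126) = 8.4669%.

8.4669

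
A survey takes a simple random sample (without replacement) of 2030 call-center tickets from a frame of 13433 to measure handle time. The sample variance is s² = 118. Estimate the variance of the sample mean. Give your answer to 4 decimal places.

Under SRS without replacement, Var(ȳ) = (1 − f)·s²/n with f = n/N = 2030/13433 = 0.15112038.
Var(ȳ) = (1 − 0.15112038)·118/2030 = 0.84887962·0.058128079 = 0.049343742.

0.0493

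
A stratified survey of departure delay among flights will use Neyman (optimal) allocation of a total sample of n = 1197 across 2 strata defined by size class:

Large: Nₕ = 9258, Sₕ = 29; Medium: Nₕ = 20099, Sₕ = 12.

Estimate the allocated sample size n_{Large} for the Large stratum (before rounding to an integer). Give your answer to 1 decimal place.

630.6

Neyman allocation: nₕ = n·NₕSₕ / Σⱼ NⱼSⱼ.
Σ NⱼSⱼ = 9258·29 + 20099·12 = 509670.
n_{Large} = 1197·9258·29 / 509670 = 630.6.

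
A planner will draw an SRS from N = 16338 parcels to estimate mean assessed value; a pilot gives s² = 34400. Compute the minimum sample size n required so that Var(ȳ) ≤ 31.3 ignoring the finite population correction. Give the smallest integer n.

1100

Without fpc, n₀ = s²/D = 34400/31.3 = 1099.0415.
Rounding up, n = 1100.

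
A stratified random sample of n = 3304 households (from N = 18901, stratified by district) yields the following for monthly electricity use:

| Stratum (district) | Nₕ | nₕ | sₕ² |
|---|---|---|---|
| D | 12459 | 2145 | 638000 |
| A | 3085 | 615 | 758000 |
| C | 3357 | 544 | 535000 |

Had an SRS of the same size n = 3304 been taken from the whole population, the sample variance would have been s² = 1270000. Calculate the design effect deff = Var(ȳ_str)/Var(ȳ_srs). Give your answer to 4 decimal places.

0.5021

Var(ȳ_str) = Σ Wₕ²(1−fₕ)sₕ²/nₕ with Wₕ = Nₕ/18901:
  D: (12459/18901)²·(1−2145/12459)·638000/2145 = 106.98777
  A: (3085/18901)²·(1−615/3085)·758000/615 = 26.289156
  C: (3357/18901)²·(1−544/3357)·535000/544 = 25.995992
  → Var(ȳ_str) = 159.27292.
Var(ȳ_srs) = (1 − 3304/18901)·1270000/3304 = 317.19035.
deff = 159.27292 / 317.19035 = 0.5021.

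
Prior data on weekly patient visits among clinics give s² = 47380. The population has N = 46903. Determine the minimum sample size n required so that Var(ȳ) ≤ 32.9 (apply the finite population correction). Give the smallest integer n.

Without fpc, n₀ = s²/D = 47380/32.9 = 1440.1216.
With fpc, (1 − n/N)·s²/n ≤ D requires n ≥ n₀/(1 + n₀/N) = 1440.1216/(1 + 1440.1216/46903) = 1397.2210.
Rounding up, n = 1398.

1398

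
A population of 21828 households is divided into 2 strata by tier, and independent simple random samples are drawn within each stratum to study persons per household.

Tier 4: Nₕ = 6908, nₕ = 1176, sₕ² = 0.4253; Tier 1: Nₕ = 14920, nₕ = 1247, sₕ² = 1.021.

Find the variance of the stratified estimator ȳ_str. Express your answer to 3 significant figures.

Var(ȳ_str) = Σₕ Wₕ²(1 − fₕ)sₕ²/nₕ with Wₕ = Nₕ/N, N = 21828.
Tier 4: Wₕ = 0.31647425; term = 0.31647425²·(1 − 0.17023741)·0.4253/1176 = 3.0055135 × 10^-5.
Tier 1: Wₕ = 0.68352575; term = 0.68352575²·(1 − 0.08357909)·1.021/1247 = 3.5056135 × 10^-4.
Sum = 3.8061649 × 10^-4.

3.81 × 10^-4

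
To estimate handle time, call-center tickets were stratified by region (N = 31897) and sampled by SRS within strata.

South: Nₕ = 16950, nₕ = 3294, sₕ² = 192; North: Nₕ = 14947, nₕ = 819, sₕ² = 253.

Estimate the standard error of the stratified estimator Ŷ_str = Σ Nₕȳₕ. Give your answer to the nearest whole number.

8873

Var(Ŷ_str) = Σₕ Nₕ²(1 − fₕ)sₕ²/nₕ.
South: 16950²·(1 − 3294/16950)·192/3294 = 1.349183 × 10^7.
North: 14947²·(1 − 819/14947)·253/819 = 6.5233599 × 10^7.
Sum = 7.8725429 × 10^7.
SE = √(7.8725429 × 10^7) = 8873.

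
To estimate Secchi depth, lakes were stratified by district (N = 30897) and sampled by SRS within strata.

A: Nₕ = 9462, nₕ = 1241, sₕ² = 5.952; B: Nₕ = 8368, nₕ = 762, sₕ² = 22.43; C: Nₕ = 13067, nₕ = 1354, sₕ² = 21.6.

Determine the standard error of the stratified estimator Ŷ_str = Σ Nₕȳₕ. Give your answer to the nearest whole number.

Var(Ŷ_str) = Σₕ Nₕ²(1 − fₕ)sₕ²/nₕ.
A: 9462²·(1 − 1241/9462)·5.952/1241 = 373077.22.
B: 8368²·(1 − 762/8368)·22.43/762 = 1.8734939 × 10^6.
C: 13067²·(1 − 1354/13067)·21.6/1354 = 2.4416259 × 10^6.
Sum = 4.688197 × 10^6.
SE = √(4.688197 × 10^6) = 2165.

2165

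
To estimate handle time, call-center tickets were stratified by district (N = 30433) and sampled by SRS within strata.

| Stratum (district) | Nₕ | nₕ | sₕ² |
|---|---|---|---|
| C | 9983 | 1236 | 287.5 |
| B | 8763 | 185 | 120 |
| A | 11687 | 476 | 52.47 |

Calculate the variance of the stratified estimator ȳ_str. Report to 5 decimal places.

Var(ȳ_str) = Σₕ Wₕ²(1 − fₕ)sₕ²/nₕ with Wₕ = Nₕ/N, N = 30433.
C: Wₕ = 0.32803207; term = 0.32803207²·(1 − 0.12381048)·287.5/1236 = 0.021930576.
B: Wₕ = 0.28794401; term = 0.28794401²·(1 − 0.02111149)·120/185 = 0.052645207.
A: Wₕ = 0.38402392; term = 0.38402392²·(1 − 0.04072902)·52.47/476 = 0.01559416.
Sum = 0.090169943.

0.09017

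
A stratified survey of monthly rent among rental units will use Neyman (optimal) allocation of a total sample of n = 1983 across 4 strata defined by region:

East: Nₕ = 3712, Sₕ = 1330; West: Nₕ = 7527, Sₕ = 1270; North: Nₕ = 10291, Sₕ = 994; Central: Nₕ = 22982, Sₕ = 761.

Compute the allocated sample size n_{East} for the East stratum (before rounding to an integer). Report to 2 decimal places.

231.91

Neyman allocation: nₕ = n·NₕSₕ / Σⱼ NⱼSⱼ.
Σ NⱼSⱼ = 3712·1330 + 7527·1270 + 10291·994 + 22982·761 = 4.2214806 × 10^7.
n_{East} = 1983·3712·1330 / (4.2214806 × 10^7) = 231.91.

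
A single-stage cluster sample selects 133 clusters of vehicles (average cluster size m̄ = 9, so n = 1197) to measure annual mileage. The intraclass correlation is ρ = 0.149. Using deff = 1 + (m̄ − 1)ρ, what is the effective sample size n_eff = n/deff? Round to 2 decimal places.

546.08

deff = 1 + (9 − 1)·0.149 = 1 + 1.192 = 2.192.
n_eff = 1197 / 2.192 = 546.08.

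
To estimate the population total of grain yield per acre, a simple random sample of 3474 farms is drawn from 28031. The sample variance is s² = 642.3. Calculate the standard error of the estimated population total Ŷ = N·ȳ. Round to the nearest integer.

11281

Var(Ŷ) = N²·Var(ȳ) = N²·(1 − n/N)·s²/n.
f = 3474/28031 = 0.12393422; Var(ȳ) = 0.87606578·642.3/3474 = 0.16197382.
Var(Ŷ) = 28031² · 0.16197382 = 1.2726882 × 10^8.
SE(Ŷ) = √(1.2726882 × 10^8) = 11281.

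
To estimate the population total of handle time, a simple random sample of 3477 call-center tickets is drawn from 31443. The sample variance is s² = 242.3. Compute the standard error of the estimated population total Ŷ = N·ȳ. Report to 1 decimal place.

Var(Ŷ) = N²·Var(ȳ) = N²·(1 − n/N)·s²/n.
f = 3477/31443 = 0.11058105; Var(ȳ) = 0.88941895·242.3/3477 = 0.061980504.
Var(Ŷ) = 31443² · 0.061980504 = 6.1277784 × 10^7.
SE(Ŷ) = √(6.1277784 × 10^7) = 7828.0.

7828.0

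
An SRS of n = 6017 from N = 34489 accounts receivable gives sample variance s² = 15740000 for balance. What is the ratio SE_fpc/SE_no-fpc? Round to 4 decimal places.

f = n/N = 6017/34489 = 0.17446142.
SE_no-fpc = √(s²/n) = 51.146081; SE_fpc = √((1−f)s²/n) = 46.470896.
Ratio = √(1−f) = 0.90859154.

0.9086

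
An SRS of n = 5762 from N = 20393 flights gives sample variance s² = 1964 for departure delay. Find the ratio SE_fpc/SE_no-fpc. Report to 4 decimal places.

f = n/N = 5762/20393 = 0.28254793.
SE_no-fpc = √(s²/n) = 0.58382692; SE_fpc = √((1−f)s²/n) = 0.49451624.
Ratio = √(1−f) = 0.84702542.

0.8470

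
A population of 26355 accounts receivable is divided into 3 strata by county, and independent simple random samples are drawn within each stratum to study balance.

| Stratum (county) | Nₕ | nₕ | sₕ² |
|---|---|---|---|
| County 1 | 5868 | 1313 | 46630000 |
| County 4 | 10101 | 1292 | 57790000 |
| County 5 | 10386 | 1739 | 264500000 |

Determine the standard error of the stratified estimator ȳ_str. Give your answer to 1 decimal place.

Var(ȳ_str) = Σₕ Wₕ²(1 − fₕ)sₕ²/nₕ with Wₕ = Nₕ/N, N = 26355.
County 1: Wₕ = 0.22265225; term = 0.22265225²·(1 − 0.22375596)·46630000/1313 = 1366.6369.
County 4: Wₕ = 0.38326693; term = 0.38326693²·(1 − 0.12790813)·57790000/1292 = 5730.0066.
County 5: Wₕ = 0.39408082; term = 0.39408082²·(1 − 0.16743693)·264500000/1739 = 19665.9.
Sum = 26762.544.
SE = √(26762.544) = 163.6.

163.6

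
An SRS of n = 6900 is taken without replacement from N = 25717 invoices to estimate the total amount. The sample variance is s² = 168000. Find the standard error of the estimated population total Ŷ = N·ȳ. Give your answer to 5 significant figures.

108550

Var(Ŷ) = N²·Var(ȳ) = N²·(1 − n/N)·s²/n.
f = 6900/25717 = 0.26830501; Var(ȳ) = 0.73169499·168000/6900 = 17.815182.
Var(Ŷ) = 25717² · 17.815182 = 1.1782322 × 10^10.
SE(Ŷ) = √(1.1782322 × 10^10) = 108550.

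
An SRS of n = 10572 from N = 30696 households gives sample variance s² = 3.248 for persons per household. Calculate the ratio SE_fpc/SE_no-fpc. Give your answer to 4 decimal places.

0.8097

f = n/N = 10572/30696 = 0.34440970.
SE_no-fpc = √(s²/n) = 0.017527882; SE_fpc = √((1−f)s²/n) = 0.014192068.
Ratio = √(1−f) = 0.80968531.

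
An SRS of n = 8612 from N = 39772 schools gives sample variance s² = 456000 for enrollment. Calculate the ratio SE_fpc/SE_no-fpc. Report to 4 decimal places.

0.8851

f = n/N = 8612/39772 = 0.21653425.
SE_no-fpc = √(s²/n) = 7.276632; SE_fpc = √((1−f)s²/n) = 6.440809.
Ratio = √(1−f) = 0.88513601.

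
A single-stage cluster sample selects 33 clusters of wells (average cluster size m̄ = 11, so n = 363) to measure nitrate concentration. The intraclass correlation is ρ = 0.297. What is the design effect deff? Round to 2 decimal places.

3.97

deff = 1 + (11 − 1)·0.297 = 1 + 2.97 = 3.97.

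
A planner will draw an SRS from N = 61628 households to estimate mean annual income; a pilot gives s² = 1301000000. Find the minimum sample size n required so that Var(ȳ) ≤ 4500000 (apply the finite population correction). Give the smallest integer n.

288

Without fpc, n₀ = s²/D = 1301000000/4500000 = 289.1111.
With fpc, (1 − n/N)·s²/n ≤ D requires n ≥ n₀/(1 + n₀/N) = 289.1111/(1 + 289.1111/61628) = 287.7611.
Rounding up, n = 288.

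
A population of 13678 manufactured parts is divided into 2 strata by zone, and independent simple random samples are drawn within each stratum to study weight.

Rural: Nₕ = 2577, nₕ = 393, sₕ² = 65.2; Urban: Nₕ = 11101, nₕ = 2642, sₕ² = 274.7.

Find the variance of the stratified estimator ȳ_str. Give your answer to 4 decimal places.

Var(ȳ_str) = Σₕ Wₕ²(1 − fₕ)sₕ²/nₕ with Wₕ = Nₕ/N, N = 13678.
Rural: Wₕ = 0.18840474; term = 0.18840474²·(1 − 0.15250291)·65.2/393 = 0.0049908774.
Urban: Wₕ = 0.81159526; term = 0.81159526²·(1 − 0.23799658)·274.7/2642 = 0.052186933.
Sum = 0.05717781.

0.0572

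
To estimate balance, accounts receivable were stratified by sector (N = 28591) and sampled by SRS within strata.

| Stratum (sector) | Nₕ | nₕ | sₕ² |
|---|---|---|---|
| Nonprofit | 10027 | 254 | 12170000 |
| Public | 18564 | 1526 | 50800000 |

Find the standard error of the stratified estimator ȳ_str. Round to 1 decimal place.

136.5

Var(ȳ_str) = Σₕ Wₕ²(1 − fₕ)sₕ²/nₕ with Wₕ = Nₕ/N, N = 28591.
Nonprofit: Wₕ = 0.35070477; term = 0.35070477²·(1 − 0.02533160)·12170000/254 = 5743.7706.
Public: Wₕ = 0.64929523; term = 0.64929523²·(1 − 0.08220211)·50800000/1526 = 12880.735.
Sum = 18624.506.
SE = √(18624.506) = 136.5.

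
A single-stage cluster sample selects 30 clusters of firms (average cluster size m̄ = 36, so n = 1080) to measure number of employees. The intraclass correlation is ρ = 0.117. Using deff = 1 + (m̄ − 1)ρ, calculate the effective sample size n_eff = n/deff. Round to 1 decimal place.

212.0

deff = 1 + (36 − 1)·0.117 = 1 + 4.095 = 5.095.
n_eff = 1080 / 5.095 = 212.0.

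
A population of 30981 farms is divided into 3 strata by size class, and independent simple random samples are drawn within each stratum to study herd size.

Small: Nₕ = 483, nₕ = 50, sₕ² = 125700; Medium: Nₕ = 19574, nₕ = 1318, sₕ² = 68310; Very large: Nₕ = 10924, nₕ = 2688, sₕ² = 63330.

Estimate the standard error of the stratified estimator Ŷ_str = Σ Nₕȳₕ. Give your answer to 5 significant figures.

145490

Var(Ŷ_str) = Σₕ Nₕ²(1 − fₕ)sₕ²/nₕ.
Small: 483²·(1 − 50/483)·125700/50 = 5.2577545 × 10^8.
Medium: 19574²·(1 − 1318/19574)·68310/1318 = 1.8520559 × 10^10.
Very large: 10924²·(1 − 2688/10924)·63330/2688 = 2.1197188 × 10^9.
Sum = 2.1166053 × 10^10.
SE = √(2.1166053 × 10^10) = 145490.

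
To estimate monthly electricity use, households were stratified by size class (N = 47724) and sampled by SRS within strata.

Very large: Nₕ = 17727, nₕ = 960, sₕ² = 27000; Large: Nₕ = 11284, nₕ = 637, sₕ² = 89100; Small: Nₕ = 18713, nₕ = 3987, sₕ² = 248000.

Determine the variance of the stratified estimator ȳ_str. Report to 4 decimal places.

18.5746

Var(ȳ_str) = Σₕ Wₕ²(1 − fₕ)sₕ²/nₕ with Wₕ = Nₕ/N, N = 47724.
Very large: Wₕ = 0.37144833; term = 0.37144833²·(1 − 0.05415468)·27000/960 = 3.6703668.
Large: Wₕ = 0.23644288; term = 0.23644288²·(1 − 0.05645161)·89100/637 = 7.3782765.
Small: Wₕ = 0.39210879; term = 0.39210879²·(1 − 0.21306044)·248000/3987 = 7.5259267.
Sum = 18.57457.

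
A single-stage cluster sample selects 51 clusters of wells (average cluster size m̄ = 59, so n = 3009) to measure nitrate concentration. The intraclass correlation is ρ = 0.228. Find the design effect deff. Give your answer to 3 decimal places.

14.224

deff = 1 + (59 − 1)·0.228 = 1 + 13.224 = 14.224.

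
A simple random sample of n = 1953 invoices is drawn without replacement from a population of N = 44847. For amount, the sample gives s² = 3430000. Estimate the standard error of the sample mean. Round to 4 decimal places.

40.9852

Under SRS without replacement, Var(ȳ) = (1 − f)·s²/n with f = n/N = 1953/44847 = 0.04354806.
Var(ȳ) = (1 − 0.04354806)·3430000/1953 = 0.95645194·1756.2724 = 1679.7901.
SE(ȳ) = √(1679.7901) = 40.9852.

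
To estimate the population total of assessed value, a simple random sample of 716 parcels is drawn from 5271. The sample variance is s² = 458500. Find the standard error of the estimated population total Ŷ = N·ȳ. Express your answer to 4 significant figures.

124000

Var(Ŷ) = N²·Var(ȳ) = N²·(1 − n/N)·s²/n.
f = 716/5271 = 0.13583760; Var(ȳ) = 0.86416240·458500/716 = 553.37774.
Var(Ŷ) = 5271² · 553.37774 = 1.5374738 × 10^10.
SE(Ŷ) = √(1.5374738 × 10^10) = 124000.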